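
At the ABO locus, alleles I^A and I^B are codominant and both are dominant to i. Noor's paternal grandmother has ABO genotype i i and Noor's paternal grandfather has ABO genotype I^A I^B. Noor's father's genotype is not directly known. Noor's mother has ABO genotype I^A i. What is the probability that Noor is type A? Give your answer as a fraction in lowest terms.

Noor's father's ABO genotype from i i × I^A I^B: 1/2 I^A i, 1/2 I^B i.
Crossing each possibility with the mother I^A i and summing P(type A): 1/2·3/4 + 1/2·1/4 = 1/2.

1/2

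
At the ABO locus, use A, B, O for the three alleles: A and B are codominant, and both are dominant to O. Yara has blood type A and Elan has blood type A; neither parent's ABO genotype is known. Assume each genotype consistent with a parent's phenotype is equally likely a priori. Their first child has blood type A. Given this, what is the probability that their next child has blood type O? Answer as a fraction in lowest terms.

Possible genotypes: Yara ∈ {AA, AO}; Elan ∈ {AA, AO}.
Weight each parental genotype pair by prior × P(type-A child):
  AA × AA: posterior weight 4/15; P(next child type O) = 0.
  AA × AO: posterior weight 4/15; P(next child type O) = 0.
  AO × AA: posterior weight 4/15; P(next child type O) = 0.
  AO × AO: posterior weight 1/5; P(next child type O) = 1/4.
Weighted sum = 1/20.

1/20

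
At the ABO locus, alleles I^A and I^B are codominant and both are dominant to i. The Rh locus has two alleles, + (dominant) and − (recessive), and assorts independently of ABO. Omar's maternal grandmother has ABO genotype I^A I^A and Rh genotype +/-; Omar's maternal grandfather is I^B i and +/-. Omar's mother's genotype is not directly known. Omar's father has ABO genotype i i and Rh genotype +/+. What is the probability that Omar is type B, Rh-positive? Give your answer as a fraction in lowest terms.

1/4

Omar's mother's ABO genotype from I^A I^A × I^B i: 1/2 I^A I^B, 1/2 I^A i.
Crossing each possibility with the father i i and summing P(type B): 1/2·1/2 + 1/2·0 = 1/4.
Similarly for Rh via the mother's Rh distribution: P(Rh+) = 1.
Independent loci: 1/4 × 1 = 1/4.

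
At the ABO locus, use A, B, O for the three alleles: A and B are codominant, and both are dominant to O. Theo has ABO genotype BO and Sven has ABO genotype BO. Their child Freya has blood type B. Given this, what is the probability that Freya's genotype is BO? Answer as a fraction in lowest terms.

Cross BO × BO → 1/4 BB, 1/2 BO, 1/4 OO.
Type-B genotypes among offspring: BB (1/4), BO (1/2); total 3/4.
P(BO | type B) = (1/2) / (3/4) = 2/3.

2/3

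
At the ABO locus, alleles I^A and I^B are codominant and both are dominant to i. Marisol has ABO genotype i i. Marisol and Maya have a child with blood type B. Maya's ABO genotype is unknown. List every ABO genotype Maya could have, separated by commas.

For each candidate genotype of Maya, check whether crossing it with i i can produce every observed child phenotype.
  I^A I^A → possible child types {A} ✗
  I^A I^B → possible child types {A, B} ✓
  I^A i → possible child types {O, A} ✗
  I^B I^B → possible child types {B} ✓
  I^B i → possible child types {O, B} ✓
  i i → possible child types {O} ✗

I^A I^B, I^B I^B, I^B i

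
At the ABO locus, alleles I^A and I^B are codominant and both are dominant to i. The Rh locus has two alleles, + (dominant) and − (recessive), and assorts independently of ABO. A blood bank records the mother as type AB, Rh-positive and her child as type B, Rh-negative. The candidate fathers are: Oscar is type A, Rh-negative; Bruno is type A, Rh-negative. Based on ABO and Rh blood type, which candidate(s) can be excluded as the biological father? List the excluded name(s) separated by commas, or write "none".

A candidate is excluded only if no genotype consistent with his phenotype could produce a type B, Rh-negative child with a type AB, Rh-positive mother.
Every candidate has at least one consistent genotype combination, so none can be excluded.

none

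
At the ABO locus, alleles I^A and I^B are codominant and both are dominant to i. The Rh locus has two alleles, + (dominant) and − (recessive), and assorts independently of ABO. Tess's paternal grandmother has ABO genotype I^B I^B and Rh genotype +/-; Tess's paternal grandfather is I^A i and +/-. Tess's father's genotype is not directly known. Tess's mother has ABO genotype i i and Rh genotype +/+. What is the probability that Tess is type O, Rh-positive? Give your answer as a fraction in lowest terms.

1/4

Tess's father's ABO genotype from I^B I^B × I^A i: 1/2 I^A I^B, 1/2 I^B i.
Crossing each possibility with the mother i i and summing P(type O): 1/2·0 + 1/2·1/2 = 1/4.
Similarly for Rh via the father's Rh distribution: P(Rh+) = 1.
Independent loci: 1/4 × 1 = 1/4.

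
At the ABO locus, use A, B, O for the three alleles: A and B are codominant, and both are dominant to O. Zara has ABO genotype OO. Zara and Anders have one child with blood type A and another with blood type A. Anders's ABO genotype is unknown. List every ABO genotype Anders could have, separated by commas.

AA, AB, AO

For each candidate genotype of Anders, check whether crossing it with OO can produce every observed child phenotype.
  AA → possible child types {A} ✓
  AB → possible child types {A, B} ✓
  AO → possible child types {O, A} ✓
  BB → possible child types {B} ✗
  BO → possible child types {O, B} ✗
  OO → possible child types {O} ✗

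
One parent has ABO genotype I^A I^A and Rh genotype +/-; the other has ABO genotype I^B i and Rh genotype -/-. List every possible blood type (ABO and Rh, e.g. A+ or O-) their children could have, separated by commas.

A+, A-, AB+, AB-

Gametes from I^A I^A × I^B i give offspring ABO genotypes I^A I^B, I^A i, i.e. phenotypes A, AB.
Rh cross +/- × -/- → phenotypes Rh+, Rh-.
Combining independently: A+, A-, AB+, AB-.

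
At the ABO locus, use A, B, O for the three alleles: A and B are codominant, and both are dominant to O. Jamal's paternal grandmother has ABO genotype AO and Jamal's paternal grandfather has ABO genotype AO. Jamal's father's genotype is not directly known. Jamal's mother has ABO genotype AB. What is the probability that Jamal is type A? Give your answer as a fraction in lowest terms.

1/2

Jamal's father's ABO genotype from AO × AO: 1/4 AA, 1/2 AO, 1/4 OO.
Crossing each possibility with the mother AB and summing P(type A): 1/4·1/2 + 1/2·1/2 + 1/4·1/2 = 1/2.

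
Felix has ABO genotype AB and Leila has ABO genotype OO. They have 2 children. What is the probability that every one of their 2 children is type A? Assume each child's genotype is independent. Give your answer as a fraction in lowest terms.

1/4

ABO cross AB × OO → 1/2 A, 1/2 B.
So P(type A) = 1/2 per child.
All 2 independent: (1/2)^2 = 1/4.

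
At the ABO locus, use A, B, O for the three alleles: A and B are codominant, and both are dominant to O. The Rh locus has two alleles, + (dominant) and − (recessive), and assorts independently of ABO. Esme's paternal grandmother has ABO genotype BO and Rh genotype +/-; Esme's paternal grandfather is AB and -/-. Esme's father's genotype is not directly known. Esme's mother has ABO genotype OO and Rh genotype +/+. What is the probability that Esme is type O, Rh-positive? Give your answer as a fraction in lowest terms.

Esme's father's ABO genotype from BO × AB: 1/4 AB, 1/4 AO, 1/4 BB, 1/4 BO.
Crossing each possibility with the mother OO and summing P(type O): 1/4·0 + 1/4·1/2 + 1/4·0 + 1/4·1/2 = 1/4.
Similarly for Rh via the father's Rh distribution: P(Rh+) = 1.
Independent loci: 1/4 × 1 = 1/4.

1/4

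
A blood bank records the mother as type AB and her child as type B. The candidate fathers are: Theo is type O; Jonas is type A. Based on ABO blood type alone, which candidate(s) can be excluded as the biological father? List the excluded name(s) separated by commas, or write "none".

none

A candidate is excluded only if no genotype consistent with his phenotype could produce a type B child with a type AB mother.
Every candidate has at least one consistent genotype combination, so none can be excluded.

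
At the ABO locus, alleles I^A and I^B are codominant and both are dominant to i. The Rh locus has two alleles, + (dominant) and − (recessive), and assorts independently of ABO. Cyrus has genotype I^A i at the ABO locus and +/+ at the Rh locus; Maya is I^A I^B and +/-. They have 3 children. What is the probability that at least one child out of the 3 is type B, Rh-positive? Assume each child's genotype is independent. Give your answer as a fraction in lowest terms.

ABO cross I^A i × I^A I^B → 1/2 A, 1/4 B, 1/4 AB.
Rh cross +/+ × +/- → 1 Rh+; so P(type B, Rh-positive) = 1/4 × 1 = 1/4 per child.
P(none) = (3/4)^3 = 27/64; P(at least one) = 1 − 27/64 = 37/64.

37/64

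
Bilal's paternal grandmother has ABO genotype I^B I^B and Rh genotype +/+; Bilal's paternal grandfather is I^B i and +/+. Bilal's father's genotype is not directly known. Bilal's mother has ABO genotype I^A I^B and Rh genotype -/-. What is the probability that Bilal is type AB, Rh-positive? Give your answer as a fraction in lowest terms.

Bilal's father's ABO genotype from I^B I^B × I^B i: 1/2 I^B I^B, 1/2 I^B i.
Crossing each possibility with the mother I^A I^B and summing P(type AB): 1/2·1/2 + 1/2·1/4 = 3/8.
Similarly for Rh via the father's Rh distribution: P(Rh+) = 1.
Independent loci: 3/8 × 1 = 3/8.

3/8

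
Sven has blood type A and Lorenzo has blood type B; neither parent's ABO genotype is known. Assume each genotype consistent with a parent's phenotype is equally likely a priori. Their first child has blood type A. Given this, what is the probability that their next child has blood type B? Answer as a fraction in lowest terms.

1/12

Possible genotypes: Sven ∈ {AA, AO}; Lorenzo ∈ {BB, BO}.
Weight each parental genotype pair by prior × P(type-A child):
  AA × BO: posterior weight 2/3; P(next child type B) = 0.
  AO × BO: posterior weight 1/3; P(next child type B) = 1/4.
Weighted sum = 1/12.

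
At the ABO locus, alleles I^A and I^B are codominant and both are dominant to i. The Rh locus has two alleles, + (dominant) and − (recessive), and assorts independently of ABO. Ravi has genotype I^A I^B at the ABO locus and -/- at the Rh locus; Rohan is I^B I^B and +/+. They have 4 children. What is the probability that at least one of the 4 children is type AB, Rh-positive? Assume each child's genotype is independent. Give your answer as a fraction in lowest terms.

ABO cross I^A I^B × I^B I^B → 1/2 B, 1/2 AB.
Rh cross -/- × +/+ → 1 Rh+; so P(type AB, Rh-positive) = 1/2 × 1 = 1/2 per child.
P(none) = (1/2)^4 = 1/16; P(at least one) = 1 − 1/16 = 15/16.

15/16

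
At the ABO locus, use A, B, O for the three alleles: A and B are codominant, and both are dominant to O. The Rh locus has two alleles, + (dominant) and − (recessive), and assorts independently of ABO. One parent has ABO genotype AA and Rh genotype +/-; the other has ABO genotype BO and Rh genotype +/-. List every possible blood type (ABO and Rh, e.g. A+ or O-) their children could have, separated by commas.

Gametes from AA × BO give offspring ABO genotypes AB, AO, i.e. phenotypes A, AB.
Rh cross +/- × +/- → phenotypes Rh+, Rh-.
Combining independently: A+, A-, AB+, AB-.

A+, A-, AB+, AB-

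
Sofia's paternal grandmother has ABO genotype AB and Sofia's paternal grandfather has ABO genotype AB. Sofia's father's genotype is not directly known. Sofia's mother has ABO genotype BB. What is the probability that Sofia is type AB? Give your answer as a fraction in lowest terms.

Sofia's father's ABO genotype from AB × AB: 1/4 AA, 1/2 AB, 1/4 BB.
Crossing each possibility with the mother BB and summing P(type AB): 1/4·1 + 1/2·1/2 + 1/4·0 = 1/2.

1/2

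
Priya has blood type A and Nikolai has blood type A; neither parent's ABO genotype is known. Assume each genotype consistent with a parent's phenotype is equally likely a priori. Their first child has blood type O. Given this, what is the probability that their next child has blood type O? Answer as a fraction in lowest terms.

1/4

Possible genotypes: Priya ∈ {AA, AO}; Nikolai ∈ {AA, AO}.
Weight each parental genotype pair by prior × P(type-O child):
  AO × AO: posterior weight 1; P(next child type O) = 1/4.
Weighted sum = 1/4.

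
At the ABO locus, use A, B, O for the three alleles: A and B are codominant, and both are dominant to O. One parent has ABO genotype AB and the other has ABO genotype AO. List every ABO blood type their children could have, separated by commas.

Gametes from AB × AO give offspring ABO genotypes AA, AB, AO, BO, i.e. phenotypes A, B, AB.

A, B, AB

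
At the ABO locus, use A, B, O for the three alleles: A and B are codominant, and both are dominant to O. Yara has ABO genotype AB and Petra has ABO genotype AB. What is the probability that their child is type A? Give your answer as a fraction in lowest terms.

ABO cross AB × AB → offspring phenotypes: 1/4 A, 1/4 B, 1/2 AB.
So P(type A) = 1/4.

1/4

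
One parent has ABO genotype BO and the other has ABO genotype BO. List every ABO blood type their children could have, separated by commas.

O, B

Gametes from BO × BO give offspring ABO genotypes BB, BO, OO, i.e. phenotypes O, B.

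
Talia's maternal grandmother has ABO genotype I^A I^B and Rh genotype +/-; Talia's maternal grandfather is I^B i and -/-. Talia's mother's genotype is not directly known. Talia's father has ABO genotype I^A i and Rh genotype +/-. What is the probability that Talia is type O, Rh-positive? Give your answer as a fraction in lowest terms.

5/64

Talia's mother's ABO genotype from I^A I^B × I^B i: 1/4 I^A I^B, 1/4 I^A i, 1/4 I^B I^B, 1/4 I^B i.
Crossing each possibility with the father I^A i and summing P(type O): 1/4·0 + 1/4·1/4 + 1/4·0 + 1/4·1/4 = 1/8.
Similarly for Rh via the mother's Rh distribution: P(Rh+) = 5/8.
Independent loci: 1/8 × 5/8 = 5/64.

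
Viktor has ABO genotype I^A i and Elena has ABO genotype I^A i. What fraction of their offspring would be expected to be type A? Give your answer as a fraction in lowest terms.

ABO cross I^A i × I^A i → offspring phenotypes: 1/4 O, 3/4 A.
So P(type A) = 3/4.

3/4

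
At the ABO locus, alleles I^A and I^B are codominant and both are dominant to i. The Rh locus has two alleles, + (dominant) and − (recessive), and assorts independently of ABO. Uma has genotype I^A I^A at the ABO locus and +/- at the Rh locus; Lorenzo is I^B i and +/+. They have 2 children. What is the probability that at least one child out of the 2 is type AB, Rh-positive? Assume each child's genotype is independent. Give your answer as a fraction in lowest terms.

3/4

ABO cross I^A I^A × I^B i → 1/2 A, 1/2 AB.
Rh cross +/- × +/+ → 1 Rh+; so P(type AB, Rh-positive) = 1/2 × 1 = 1/2 per child.
P(none) = (1/2)^2 = 1/4; P(at least one) = 1 − 1/4 = 3/4.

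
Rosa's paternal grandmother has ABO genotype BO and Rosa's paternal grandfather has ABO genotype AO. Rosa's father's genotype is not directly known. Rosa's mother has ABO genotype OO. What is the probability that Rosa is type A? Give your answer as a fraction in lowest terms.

Rosa's father's ABO genotype from BO × AO: 1/4 AB, 1/4 AO, 1/4 BO, 1/4 OO.
Crossing each possibility with the mother OO and summing P(type A): 1/4·1/2 + 1/4·1/2 + 1/4·0 + 1/4·0 = 1/4.

1/4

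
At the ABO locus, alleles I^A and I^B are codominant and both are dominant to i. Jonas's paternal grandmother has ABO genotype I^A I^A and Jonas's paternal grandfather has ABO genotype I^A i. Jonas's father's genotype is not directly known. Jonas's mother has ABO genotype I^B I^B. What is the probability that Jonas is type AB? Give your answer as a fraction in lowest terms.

3/4

Jonas's father's ABO genotype from I^A I^A × I^A i: 1/2 I^A I^A, 1/2 I^A i.
Crossing each possibility with the mother I^B I^B and summing P(type AB): 1/2·1 + 1/2·1/2 = 3/4.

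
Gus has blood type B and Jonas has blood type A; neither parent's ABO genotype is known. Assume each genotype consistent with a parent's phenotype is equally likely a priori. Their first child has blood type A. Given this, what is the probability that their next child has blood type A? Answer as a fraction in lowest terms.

5/12

Possible genotypes: Gus ∈ {BB, BO}; Jonas ∈ {AA, AO}.
Weight each parental genotype pair by prior × P(type-A child):
  BO × AA: posterior weight 2/3; P(next child type A) = 1/2.
  BO × AO: posterior weight 1/3; P(next child type A) = 1/4.
Weighted sum = 5/12.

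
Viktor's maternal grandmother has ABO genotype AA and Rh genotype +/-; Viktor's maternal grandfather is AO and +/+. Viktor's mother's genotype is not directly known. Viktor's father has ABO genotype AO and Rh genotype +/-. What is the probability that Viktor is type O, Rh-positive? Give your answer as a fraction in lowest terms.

Viktor's mother's ABO genotype from AA × AO: 1/2 AA, 1/2 AO.
Crossing each possibility with the father AO and summing P(type O): 1/2·0 + 1/2·1/4 = 1/8.
Similarly for Rh via the mother's Rh distribution: P(Rh+) = 7/8.
Independent loci: 1/8 × 7/8 = 7/64.

7/64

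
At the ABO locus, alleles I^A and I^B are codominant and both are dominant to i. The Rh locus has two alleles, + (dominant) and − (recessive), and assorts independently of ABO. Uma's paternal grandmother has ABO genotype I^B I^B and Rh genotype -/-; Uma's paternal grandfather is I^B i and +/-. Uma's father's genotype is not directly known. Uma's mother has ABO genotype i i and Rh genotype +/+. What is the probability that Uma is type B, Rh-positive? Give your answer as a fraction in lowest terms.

Uma's father's ABO genotype from I^B I^B × I^B i: 1/2 I^B I^B, 1/2 I^B i.
Crossing each possibility with the mother i i and summing P(type B): 1/2·1 + 1/2·1/2 = 3/4.
Similarly for Rh via the father's Rh distribution: P(Rh+) = 1.
Independent loci: 3/4 × 1 = 3/4.

3/4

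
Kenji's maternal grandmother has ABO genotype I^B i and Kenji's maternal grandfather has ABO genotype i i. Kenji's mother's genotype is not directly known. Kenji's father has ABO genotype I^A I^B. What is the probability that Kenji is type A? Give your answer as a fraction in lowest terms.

3/8

Kenji's mother's ABO genotype from I^B i × i i: 1/2 I^B i, 1/2 i i.
Crossing each possibility with the father I^A I^B and summing P(type A): 1/2·1/4 + 1/2·1/2 = 3/8.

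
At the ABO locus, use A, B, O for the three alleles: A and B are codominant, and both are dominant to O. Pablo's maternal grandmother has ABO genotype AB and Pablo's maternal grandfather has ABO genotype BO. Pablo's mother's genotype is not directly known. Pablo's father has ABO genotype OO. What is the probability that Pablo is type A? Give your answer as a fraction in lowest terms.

1/4

Pablo's mother's ABO genotype from AB × BO: 1/4 AB, 1/4 AO, 1/4 BB, 1/4 BO.
Crossing each possibility with the father OO and summing P(type A): 1/4·1/2 + 1/4·1/2 + 1/4·0 + 1/4·0 = 1/4.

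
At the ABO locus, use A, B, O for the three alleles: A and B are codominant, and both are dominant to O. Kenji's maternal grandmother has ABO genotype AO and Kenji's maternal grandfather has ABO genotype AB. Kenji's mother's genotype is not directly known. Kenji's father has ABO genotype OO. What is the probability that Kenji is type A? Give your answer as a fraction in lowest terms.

1/2

Kenji's mother's ABO genotype from AO × AB: 1/4 AA, 1/4 AB, 1/4 AO, 1/4 BO.
Crossing each possibility with the father OO and summing P(type A): 1/4·1 + 1/4·1/2 + 1/4·1/2 + 1/4·0 = 1/2.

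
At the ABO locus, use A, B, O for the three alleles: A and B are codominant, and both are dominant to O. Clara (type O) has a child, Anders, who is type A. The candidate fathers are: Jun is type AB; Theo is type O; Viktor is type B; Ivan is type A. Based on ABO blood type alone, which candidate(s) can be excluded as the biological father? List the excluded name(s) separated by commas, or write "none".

A candidate is excluded only if no genotype consistent with his phenotype could produce a type A child with a type O mother.
Theo (type O): no genotype consistent with that phenotype can produce a type-A child with a type-O mother.
Viktor (type B): no genotype consistent with that phenotype can produce a type-A child with a type-O mother.

Theo, Viktor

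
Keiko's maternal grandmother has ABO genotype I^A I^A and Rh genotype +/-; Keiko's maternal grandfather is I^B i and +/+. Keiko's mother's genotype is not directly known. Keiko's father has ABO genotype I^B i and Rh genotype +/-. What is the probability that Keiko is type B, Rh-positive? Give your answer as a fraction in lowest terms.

21/64

Keiko's mother's ABO genotype from I^A I^A × I^B i: 1/2 I^A I^B, 1/2 I^A i.
Crossing each possibility with the father I^B i and summing P(type B): 1/2·1/2 + 1/2·1/4 = 3/8.
Similarly for Rh via the mother's Rh distribution: P(Rh+) = 7/8.
Independent loci: 3/8 × 7/8 = 21/64.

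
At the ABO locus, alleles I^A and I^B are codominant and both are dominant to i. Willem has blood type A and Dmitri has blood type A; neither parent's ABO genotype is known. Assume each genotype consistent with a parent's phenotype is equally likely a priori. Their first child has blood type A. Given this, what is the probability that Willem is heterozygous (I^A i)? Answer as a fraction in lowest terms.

Possible genotypes: Willem ∈ {I^A I^A, I^A i}; Dmitri ∈ {I^A I^A, I^A i}.
Weight each parental genotype pair by prior × P(type-A child):
  I^A I^A × I^A I^A: posterior weight 4/15.
  I^A I^A × I^A i: posterior weight 4/15.
  I^A i × I^A I^A: posterior weight 4/15.
  I^A i × I^A i: posterior weight 1/5.
Sum the posterior weight over pairs where Willem is I^A i: 7/15.

7/15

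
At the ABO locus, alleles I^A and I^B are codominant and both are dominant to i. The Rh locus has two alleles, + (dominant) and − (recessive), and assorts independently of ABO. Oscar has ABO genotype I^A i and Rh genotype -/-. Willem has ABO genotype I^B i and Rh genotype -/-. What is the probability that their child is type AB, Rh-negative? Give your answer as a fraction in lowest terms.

ABO cross I^A i × I^B i → offspring phenotypes: 1/4 O, 1/4 A, 1/4 B, 1/4 AB.
Rh cross -/- × -/- → 1 Rh-.
Independent loci: P(type AB, Rh-negative) = 1/4 × 1 = 1/4.

1/4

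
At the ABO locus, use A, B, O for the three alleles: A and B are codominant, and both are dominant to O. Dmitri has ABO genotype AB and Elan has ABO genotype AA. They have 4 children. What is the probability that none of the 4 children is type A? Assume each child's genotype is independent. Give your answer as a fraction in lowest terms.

1/16

ABO cross AB × AA → 1/2 A, 1/2 AB.
So P(type A) = 1/2 per child.
P(not type A) = 1/2 for one child; (1/2)^4 = 1/16.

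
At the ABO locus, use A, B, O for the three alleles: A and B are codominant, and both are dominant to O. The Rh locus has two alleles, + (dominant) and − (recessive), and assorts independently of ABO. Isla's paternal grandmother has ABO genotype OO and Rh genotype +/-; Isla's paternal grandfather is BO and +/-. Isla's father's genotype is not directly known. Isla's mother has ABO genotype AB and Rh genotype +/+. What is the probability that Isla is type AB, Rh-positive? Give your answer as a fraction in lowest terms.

1/8

Isla's father's ABO genotype from OO × BO: 1/2 BO, 1/2 OO.
Crossing each possibility with the mother AB and summing P(type AB): 1/2·1/4 + 1/2·0 = 1/8.
Similarly for Rh via the father's Rh distribution: P(Rh+) = 1.
Independent loci: 1/8 × 1 = 1/8.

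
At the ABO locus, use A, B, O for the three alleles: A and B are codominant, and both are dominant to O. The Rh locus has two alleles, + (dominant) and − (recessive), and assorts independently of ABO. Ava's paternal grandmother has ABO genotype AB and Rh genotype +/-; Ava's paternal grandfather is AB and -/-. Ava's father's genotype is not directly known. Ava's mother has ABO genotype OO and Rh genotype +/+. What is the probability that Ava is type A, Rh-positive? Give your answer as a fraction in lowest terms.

Ava's father's ABO genotype from AB × AB: 1/4 AA, 1/2 AB, 1/4 BB.
Crossing each possibility with the mother OO and summing P(type A): 1/4·1 + 1/2·1/2 + 1/4·0 = 1/2.
Similarly for Rh via the father's Rh distribution: P(Rh+) = 1.
Independent loci: 1/2 × 1 = 1/2.

1/2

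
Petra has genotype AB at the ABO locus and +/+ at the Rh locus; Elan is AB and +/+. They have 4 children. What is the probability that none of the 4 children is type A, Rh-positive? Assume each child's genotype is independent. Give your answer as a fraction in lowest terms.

81/256

ABO cross AB × AB → 1/4 A, 1/4 B, 1/2 AB.
Rh cross +/+ × +/+ → 1 Rh+; so P(type A, Rh-positive) = 1/4 × 1 = 1/4 per child.
P(not type A, Rh-positive) = 3/4 for one child; (3/4)^4 = 81/256.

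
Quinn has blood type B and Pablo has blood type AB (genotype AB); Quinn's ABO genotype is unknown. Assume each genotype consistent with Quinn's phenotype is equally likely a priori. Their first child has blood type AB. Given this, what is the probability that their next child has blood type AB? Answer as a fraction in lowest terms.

5/12

Possible genotypes: Quinn ∈ {BB, BO}; Pablo ∈ {AB}.
Weight each parental genotype pair by prior × P(type-AB child):
  BB × AB: posterior weight 2/3; P(next child type AB) = 1/2.
  BO × AB: posterior weight 1/3; P(next child type AB) = 1/4.
Weighted sum = 5/12.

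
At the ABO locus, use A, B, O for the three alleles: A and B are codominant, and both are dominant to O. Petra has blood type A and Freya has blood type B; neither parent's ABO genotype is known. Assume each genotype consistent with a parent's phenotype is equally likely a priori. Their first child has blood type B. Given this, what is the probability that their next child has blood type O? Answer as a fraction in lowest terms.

1/12

Possible genotypes: Petra ∈ {AA, AO}; Freya ∈ {BB, BO}.
Weight each parental genotype pair by prior × P(type-B child):
  AO × BB: posterior weight 2/3; P(next child type O) = 0.
  AO × BO: posterior weight 1/3; P(next child type O) = 1/4.
Weighted sum = 1/12.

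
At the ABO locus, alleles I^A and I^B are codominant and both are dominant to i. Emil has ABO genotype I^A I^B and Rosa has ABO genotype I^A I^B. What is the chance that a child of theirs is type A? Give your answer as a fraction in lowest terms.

ABO cross I^A I^B × I^A I^B → offspring phenotypes: 1/4 A, 1/4 B, 1/2 AB.
So P(type A) = 1/4.

1/4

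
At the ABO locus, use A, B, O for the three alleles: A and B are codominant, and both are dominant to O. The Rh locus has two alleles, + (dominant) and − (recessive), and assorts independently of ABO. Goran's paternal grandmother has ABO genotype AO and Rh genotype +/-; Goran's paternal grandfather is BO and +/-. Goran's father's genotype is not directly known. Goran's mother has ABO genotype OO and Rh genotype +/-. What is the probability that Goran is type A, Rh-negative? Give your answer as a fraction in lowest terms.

Goran's father's ABO genotype from AO × BO: 1/4 AB, 1/4 AO, 1/4 BO, 1/4 OO.
Crossing each possibility with the mother OO and summing P(type A): 1/4·1/2 + 1/4·1/2 + 1/4·0 + 1/4·0 = 1/4.
Similarly for Rh via the father's Rh distribution: P(Rh-) = 1/4.
Independent loci: 1/4 × 1/4 = 1/16.

1/16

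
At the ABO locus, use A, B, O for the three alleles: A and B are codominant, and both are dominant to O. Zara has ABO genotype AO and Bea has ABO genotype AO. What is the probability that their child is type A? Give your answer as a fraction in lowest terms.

3/4

ABO cross AO × AO → offspring phenotypes: 1/4 O, 3/4 A.
So P(type A) = 3/4.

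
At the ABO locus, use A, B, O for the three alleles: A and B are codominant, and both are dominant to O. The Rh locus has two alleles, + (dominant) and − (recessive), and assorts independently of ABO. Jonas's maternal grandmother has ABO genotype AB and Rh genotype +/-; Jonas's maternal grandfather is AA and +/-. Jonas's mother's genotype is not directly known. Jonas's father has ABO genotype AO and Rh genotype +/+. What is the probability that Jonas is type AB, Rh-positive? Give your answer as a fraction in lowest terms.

Jonas's mother's ABO genotype from AB × AA: 1/2 AA, 1/2 AB.
Crossing each possibility with the father AO and summing P(type AB): 1/2·0 + 1/2·1/4 = 1/8.
Similarly for Rh via the mother's Rh distribution: P(Rh+) = 1.
Independent loci: 1/8 × 1 = 1/8.

1/8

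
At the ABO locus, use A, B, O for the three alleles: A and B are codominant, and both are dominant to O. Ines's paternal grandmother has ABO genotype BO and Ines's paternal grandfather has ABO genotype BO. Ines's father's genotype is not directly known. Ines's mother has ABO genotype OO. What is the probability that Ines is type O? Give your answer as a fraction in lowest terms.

Ines's father's ABO genotype from BO × BO: 1/4 BB, 1/2 BO, 1/4 OO.
Crossing each possibility with the mother OO and summing P(type O): 1/4·0 + 1/2·1/2 + 1/4·1 = 1/2.

1/2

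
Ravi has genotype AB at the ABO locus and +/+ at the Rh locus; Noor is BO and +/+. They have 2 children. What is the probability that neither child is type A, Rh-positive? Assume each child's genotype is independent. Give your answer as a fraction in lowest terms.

9/16

ABO cross AB × BO → 1/4 A, 1/2 B, 1/4 AB.
Rh cross +/+ × +/+ → 1 Rh+; so P(type A, Rh-positive) = 1/4 × 1 = 1/4 per child.
P(not type A, Rh-positive) = 3/4 for one child; (3/4)^2 = 9/16.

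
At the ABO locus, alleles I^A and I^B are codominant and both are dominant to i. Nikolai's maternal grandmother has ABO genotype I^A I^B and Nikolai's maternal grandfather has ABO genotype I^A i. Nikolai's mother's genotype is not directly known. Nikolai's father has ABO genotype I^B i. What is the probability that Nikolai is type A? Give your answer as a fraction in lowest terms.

1/4

Nikolai's mother's ABO genotype from I^A I^B × I^A i: 1/4 I^A I^A, 1/4 I^A I^B, 1/4 I^A i, 1/4 I^B i.
Crossing each possibility with the father I^B i and summing P(type A): 1/4·1/2 + 1/4·1/4 + 1/4·1/4 + 1/4·0 = 1/4.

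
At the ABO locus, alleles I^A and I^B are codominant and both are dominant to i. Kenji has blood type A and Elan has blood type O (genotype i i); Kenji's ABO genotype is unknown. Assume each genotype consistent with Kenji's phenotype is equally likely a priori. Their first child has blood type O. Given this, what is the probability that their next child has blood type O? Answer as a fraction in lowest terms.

1/2

Possible genotypes: Kenji ∈ {I^A I^A, I^A i}; Elan ∈ {i i}.
Weight each parental genotype pair by prior × P(type-O child):
  I^A i × i i: posterior weight 1; P(next child type O) = 1/2.
Weighted sum = 1/2.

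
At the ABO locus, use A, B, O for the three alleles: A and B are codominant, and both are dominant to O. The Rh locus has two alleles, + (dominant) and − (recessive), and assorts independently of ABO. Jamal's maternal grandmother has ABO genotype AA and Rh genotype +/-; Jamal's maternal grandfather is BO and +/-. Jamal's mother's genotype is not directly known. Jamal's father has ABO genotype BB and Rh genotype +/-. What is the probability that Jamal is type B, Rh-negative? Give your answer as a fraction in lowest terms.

Jamal's mother's ABO genotype from AA × BO: 1/2 AB, 1/2 AO.
Crossing each possibility with the father BB and summing P(type B): 1/2·1/2 + 1/2·1/2 = 1/2.
Similarly for Rh via the mother's Rh distribution: P(Rh-) = 1/4.
Independent loci: 1/2 × 1/4 = 1/8.

1/8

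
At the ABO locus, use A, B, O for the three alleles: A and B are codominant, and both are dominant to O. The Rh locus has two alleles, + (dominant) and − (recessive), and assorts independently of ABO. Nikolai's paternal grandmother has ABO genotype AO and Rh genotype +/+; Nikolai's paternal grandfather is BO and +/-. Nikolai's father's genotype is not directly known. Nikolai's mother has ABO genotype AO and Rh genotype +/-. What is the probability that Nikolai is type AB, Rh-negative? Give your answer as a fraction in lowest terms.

1/64

Nikolai's father's ABO genotype from AO × BO: 1/4 AB, 1/4 AO, 1/4 BO, 1/4 OO.
Crossing each possibility with the mother AO and summing P(type AB): 1/4·1/4 + 1/4·0 + 1/4·1/4 + 1/4·0 = 1/8.
Similarly for Rh via the father's Rh distribution: P(Rh-) = 1/8.
Independent loci: 1/8 × 1/8 = 1/64.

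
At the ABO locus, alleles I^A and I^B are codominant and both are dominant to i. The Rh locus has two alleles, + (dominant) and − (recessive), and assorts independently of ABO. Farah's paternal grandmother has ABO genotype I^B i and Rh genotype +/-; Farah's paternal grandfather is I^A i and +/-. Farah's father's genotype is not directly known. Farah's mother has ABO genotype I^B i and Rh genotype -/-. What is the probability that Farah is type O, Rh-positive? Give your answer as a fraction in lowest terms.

1/8

Farah's father's ABO genotype from I^B i × I^A i: 1/4 I^A I^B, 1/4 I^A i, 1/4 I^B i, 1/4 i i.
Crossing each possibility with the mother I^B i and summing P(type O): 1/4·0 + 1/4·1/4 + 1/4·1/4 + 1/4·1/2 = 1/4.
Similarly for Rh via the father's Rh distribution: P(Rh+) = 1/2.
Independent loci: 1/4 × 1/2 = 1/8.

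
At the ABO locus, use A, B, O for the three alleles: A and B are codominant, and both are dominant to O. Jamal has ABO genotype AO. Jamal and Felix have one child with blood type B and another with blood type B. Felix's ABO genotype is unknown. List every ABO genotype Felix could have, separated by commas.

AB, BB, BO

For each candidate genotype of Felix, check whether crossing it with AO can produce every observed child phenotype.
  AA → possible child types {A} ✗
  AB → possible child types {A, B, AB} ✓
  AO → possible child types {O, A} ✗
  BB → possible child types {B, AB} ✓
  BO → possible child types {O, A, B, AB} ✓
  OO → possible child types {O, A} ✗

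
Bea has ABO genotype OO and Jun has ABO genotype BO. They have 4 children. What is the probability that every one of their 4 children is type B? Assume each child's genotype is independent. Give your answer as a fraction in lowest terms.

1/16

ABO cross OO × BO → 1/2 O, 1/2 B.
So P(type B) = 1/2 per child.
All 4 independent: (1/2)^4 = 1/16.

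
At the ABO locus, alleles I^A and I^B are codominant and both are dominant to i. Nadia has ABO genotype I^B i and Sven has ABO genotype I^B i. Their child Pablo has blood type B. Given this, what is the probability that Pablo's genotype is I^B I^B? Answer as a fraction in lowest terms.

Cross I^B i × I^B i → 1/4 I^B I^B, 1/2 I^B i, 1/4 i i.
Type-B genotypes among offspring: I^B I^B (1/4), I^B i (1/2); total 3/4.
P(I^B I^B | type B) = (1/4) / (3/4) = 1/3.

1/3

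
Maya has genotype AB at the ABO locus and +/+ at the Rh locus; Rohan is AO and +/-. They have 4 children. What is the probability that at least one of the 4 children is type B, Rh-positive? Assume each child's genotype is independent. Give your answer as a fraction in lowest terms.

ABO cross AB × AO → 1/2 A, 1/4 B, 1/4 AB.
Rh cross +/+ × +/- → 1 Rh+; so P(type B, Rh-positive) = 1/4 × 1 = 1/4 per child.
P(none) = (3/4)^4 = 81/256; P(at least one) = 1 − 81/256 = 175/256.

175/256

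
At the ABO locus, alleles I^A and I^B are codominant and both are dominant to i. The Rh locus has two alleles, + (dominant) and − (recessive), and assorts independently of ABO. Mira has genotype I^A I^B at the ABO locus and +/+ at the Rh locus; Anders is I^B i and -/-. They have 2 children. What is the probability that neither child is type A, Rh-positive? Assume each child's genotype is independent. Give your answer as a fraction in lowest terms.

ABO cross I^A I^B × I^B i → 1/4 A, 1/2 B, 1/4 AB.
Rh cross +/+ × -/- → 1 Rh+; so P(type A, Rh-positive) = 1/4 × 1 = 1/4 per child.
P(not type A, Rh-positive) = 3/4 for one child; (3/4)^2 = 9/16.

9/16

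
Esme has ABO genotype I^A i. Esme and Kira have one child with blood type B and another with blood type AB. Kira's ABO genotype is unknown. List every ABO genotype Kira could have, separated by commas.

For each candidate genotype of Kira, check whether crossing it with I^A i can produce every observed child phenotype.
  I^A I^A → possible child types {A} ✗
  I^A I^B → possible child types {A, B, AB} ✓
  I^A i → possible child types {O, A} ✗
  I^B I^B → possible child types {B, AB} ✓
  I^B i → possible child types {O, A, B, AB} ✓
  i i → possible child types {O, A} ✗

I^A I^B, I^B I^B, I^B i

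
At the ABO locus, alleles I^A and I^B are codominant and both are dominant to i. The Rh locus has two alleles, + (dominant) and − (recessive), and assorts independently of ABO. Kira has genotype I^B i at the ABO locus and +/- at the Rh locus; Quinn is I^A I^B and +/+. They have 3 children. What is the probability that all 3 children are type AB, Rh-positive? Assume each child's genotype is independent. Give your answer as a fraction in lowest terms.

ABO cross I^B i × I^A I^B → 1/4 A, 1/2 B, 1/4 AB.
Rh cross +/- × +/+ → 1 Rh+; so P(type AB, Rh-positive) = 1/4 × 1 = 1/4 per child.
All 3 independent: (1/4)^3 = 1/64.

1/64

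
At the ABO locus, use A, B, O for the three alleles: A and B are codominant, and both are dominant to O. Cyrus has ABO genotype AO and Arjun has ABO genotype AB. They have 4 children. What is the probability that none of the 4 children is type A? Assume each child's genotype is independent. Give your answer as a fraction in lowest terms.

ABO cross AO × AB → 1/2 A, 1/4 B, 1/4 AB.
So P(type A) = 1/2 per child.
P(not type A) = 1/2 for one child; (1/2)^4 = 1/16.

1/16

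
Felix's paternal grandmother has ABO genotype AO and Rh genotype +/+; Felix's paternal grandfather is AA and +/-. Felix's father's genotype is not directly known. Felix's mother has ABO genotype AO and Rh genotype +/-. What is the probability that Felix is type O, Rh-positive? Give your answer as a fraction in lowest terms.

Felix's father's ABO genotype from AO × AA: 1/2 AA, 1/2 AO.
Crossing each possibility with the mother AO and summing P(type O): 1/2·0 + 1/2·1/4 = 1/8.
Similarly for Rh via the father's Rh distribution: P(Rh+) = 7/8.
Independent loci: 1/8 × 7/8 = 7/64.

7/64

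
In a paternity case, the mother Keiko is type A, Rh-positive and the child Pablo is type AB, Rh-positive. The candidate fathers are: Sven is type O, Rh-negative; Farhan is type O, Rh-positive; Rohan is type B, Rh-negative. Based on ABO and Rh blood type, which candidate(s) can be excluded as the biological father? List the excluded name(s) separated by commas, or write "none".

A candidate is excluded only if no genotype consistent with his phenotype could produce a type AB, Rh-positive child with a type A, Rh-positive mother.
Sven (type O, Rh-): no genotype consistent with that phenotype can produce a type-AB Rh+ child with a type-A mother.
Farhan (type O, Rh+): no genotype consistent with that phenotype can produce a type-AB Rh+ child with a type-A mother.

Sven, Farhan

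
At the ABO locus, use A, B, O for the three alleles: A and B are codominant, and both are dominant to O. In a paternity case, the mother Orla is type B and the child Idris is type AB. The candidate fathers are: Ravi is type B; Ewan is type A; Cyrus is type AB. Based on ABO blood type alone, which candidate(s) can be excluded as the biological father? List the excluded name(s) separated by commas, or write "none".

Ravi

A candidate is excluded only if no genotype consistent with his phenotype could produce a type AB child with a type B mother.
Ravi (type B): no genotype consistent with that phenotype can produce a type-AB child with a type-B mother.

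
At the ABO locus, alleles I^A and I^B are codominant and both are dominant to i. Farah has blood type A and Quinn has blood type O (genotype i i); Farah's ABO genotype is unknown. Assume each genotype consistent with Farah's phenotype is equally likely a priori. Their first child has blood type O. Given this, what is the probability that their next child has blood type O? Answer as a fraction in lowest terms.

1/2

Possible genotypes: Farah ∈ {I^A I^A, I^A i}; Quinn ∈ {i i}.
Weight each parental genotype pair by prior × P(type-O child):
  I^A i × i i: posterior weight 1; P(next child type O) = 1/2.
Weighted sum = 1/2.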